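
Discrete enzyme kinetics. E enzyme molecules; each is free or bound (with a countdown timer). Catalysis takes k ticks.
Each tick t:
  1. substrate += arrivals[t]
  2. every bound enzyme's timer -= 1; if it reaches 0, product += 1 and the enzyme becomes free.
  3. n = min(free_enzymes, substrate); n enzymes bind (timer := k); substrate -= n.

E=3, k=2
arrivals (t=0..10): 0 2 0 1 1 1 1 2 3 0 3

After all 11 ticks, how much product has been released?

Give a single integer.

t=0: arr=0 -> substrate=0 bound=0 product=0
t=1: arr=2 -> substrate=0 bound=2 product=0
t=2: arr=0 -> substrate=0 bound=2 product=0
t=3: arr=1 -> substrate=0 bound=1 product=2
t=4: arr=1 -> substrate=0 bound=2 product=2
t=5: arr=1 -> substrate=0 bound=2 product=3
t=6: arr=1 -> substrate=0 bound=2 product=4
t=7: arr=2 -> substrate=0 bound=3 product=5
t=8: arr=3 -> substrate=2 bound=3 product=6
t=9: arr=0 -> substrate=0 bound=3 product=8
t=10: arr=3 -> substrate=2 bound=3 product=9

Answer: 9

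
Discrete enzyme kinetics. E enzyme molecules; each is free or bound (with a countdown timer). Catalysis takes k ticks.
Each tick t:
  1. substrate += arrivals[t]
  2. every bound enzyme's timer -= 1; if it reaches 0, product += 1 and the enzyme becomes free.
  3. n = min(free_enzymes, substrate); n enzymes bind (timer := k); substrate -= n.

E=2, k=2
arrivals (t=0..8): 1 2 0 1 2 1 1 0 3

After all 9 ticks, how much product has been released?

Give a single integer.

t=0: arr=1 -> substrate=0 bound=1 product=0
t=1: arr=2 -> substrate=1 bound=2 product=0
t=2: arr=0 -> substrate=0 bound=2 product=1
t=3: arr=1 -> substrate=0 bound=2 product=2
t=4: arr=2 -> substrate=1 bound=2 product=3
t=5: arr=1 -> substrate=1 bound=2 product=4
t=6: arr=1 -> substrate=1 bound=2 product=5
t=7: arr=0 -> substrate=0 bound=2 product=6
t=8: arr=3 -> substrate=2 bound=2 product=7

Answer: 7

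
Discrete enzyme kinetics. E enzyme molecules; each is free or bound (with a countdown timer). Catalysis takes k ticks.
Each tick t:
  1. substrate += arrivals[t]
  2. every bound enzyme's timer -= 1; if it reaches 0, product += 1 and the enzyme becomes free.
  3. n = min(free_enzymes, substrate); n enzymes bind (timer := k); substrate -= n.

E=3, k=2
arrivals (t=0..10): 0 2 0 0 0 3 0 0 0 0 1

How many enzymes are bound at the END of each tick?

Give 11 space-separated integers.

Answer: 0 2 2 0 0 3 3 0 0 0 1

Derivation:
t=0: arr=0 -> substrate=0 bound=0 product=0
t=1: arr=2 -> substrate=0 bound=2 product=0
t=2: arr=0 -> substrate=0 bound=2 product=0
t=3: arr=0 -> substrate=0 bound=0 product=2
t=4: arr=0 -> substrate=0 bound=0 product=2
t=5: arr=3 -> substrate=0 bound=3 product=2
t=6: arr=0 -> substrate=0 bound=3 product=2
t=7: arr=0 -> substrate=0 bound=0 product=5
t=8: arr=0 -> substrate=0 bound=0 product=5
t=9: arr=0 -> substrate=0 bound=0 product=5
t=10: arr=1 -> substrate=0 bound=1 product=5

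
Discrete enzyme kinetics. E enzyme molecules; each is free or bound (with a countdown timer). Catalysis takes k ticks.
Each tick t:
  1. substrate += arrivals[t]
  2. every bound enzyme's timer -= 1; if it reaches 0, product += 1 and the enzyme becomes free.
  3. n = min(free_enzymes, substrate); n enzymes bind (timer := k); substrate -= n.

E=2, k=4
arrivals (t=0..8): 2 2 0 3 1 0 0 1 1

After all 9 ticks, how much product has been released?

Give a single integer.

t=0: arr=2 -> substrate=0 bound=2 product=0
t=1: arr=2 -> substrate=2 bound=2 product=0
t=2: arr=0 -> substrate=2 bound=2 product=0
t=3: arr=3 -> substrate=5 bound=2 product=0
t=4: arr=1 -> substrate=4 bound=2 product=2
t=5: arr=0 -> substrate=4 bound=2 product=2
t=6: arr=0 -> substrate=4 bound=2 product=2
t=7: arr=1 -> substrate=5 bound=2 product=2
t=8: arr=1 -> substrate=4 bound=2 product=4

Answer: 4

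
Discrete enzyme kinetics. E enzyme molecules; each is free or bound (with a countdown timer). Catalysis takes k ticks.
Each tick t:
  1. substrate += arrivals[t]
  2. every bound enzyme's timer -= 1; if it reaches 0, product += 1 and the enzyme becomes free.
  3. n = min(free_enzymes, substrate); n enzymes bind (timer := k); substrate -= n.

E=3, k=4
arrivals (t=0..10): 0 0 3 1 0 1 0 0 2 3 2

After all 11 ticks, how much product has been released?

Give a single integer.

Answer: 5

Derivation:
t=0: arr=0 -> substrate=0 bound=0 product=0
t=1: arr=0 -> substrate=0 bound=0 product=0
t=2: arr=3 -> substrate=0 bound=3 product=0
t=3: arr=1 -> substrate=1 bound=3 product=0
t=4: arr=0 -> substrate=1 bound=3 product=0
t=5: arr=1 -> substrate=2 bound=3 product=0
t=6: arr=0 -> substrate=0 bound=2 product=3
t=7: arr=0 -> substrate=0 bound=2 product=3
t=8: arr=2 -> substrate=1 bound=3 product=3
t=9: arr=3 -> substrate=4 bound=3 product=3
t=10: arr=2 -> substrate=4 bound=3 product=5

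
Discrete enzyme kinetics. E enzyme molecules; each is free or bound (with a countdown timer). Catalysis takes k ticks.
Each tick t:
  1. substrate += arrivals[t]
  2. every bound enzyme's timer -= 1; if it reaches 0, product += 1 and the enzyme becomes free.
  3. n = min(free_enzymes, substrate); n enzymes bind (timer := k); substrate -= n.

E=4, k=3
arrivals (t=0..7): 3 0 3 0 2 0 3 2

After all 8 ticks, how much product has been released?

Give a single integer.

t=0: arr=3 -> substrate=0 bound=3 product=0
t=1: arr=0 -> substrate=0 bound=3 product=0
t=2: arr=3 -> substrate=2 bound=4 product=0
t=3: arr=0 -> substrate=0 bound=3 product=3
t=4: arr=2 -> substrate=1 bound=4 product=3
t=5: arr=0 -> substrate=0 bound=4 product=4
t=6: arr=3 -> substrate=1 bound=4 product=6
t=7: arr=2 -> substrate=2 bound=4 product=7

Answer: 7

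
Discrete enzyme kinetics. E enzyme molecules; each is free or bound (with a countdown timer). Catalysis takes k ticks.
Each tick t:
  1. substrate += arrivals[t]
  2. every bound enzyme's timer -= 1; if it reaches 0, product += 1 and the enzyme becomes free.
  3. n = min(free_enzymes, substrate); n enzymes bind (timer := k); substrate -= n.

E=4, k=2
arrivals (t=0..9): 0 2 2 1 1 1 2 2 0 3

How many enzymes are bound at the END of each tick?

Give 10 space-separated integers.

Answer: 0 2 4 3 2 2 3 4 2 3

Derivation:
t=0: arr=0 -> substrate=0 bound=0 product=0
t=1: arr=2 -> substrate=0 bound=2 product=0
t=2: arr=2 -> substrate=0 bound=4 product=0
t=3: arr=1 -> substrate=0 bound=3 product=2
t=4: arr=1 -> substrate=0 bound=2 product=4
t=5: arr=1 -> substrate=0 bound=2 product=5
t=6: arr=2 -> substrate=0 bound=3 product=6
t=7: arr=2 -> substrate=0 bound=4 product=7
t=8: arr=0 -> substrate=0 bound=2 product=9
t=9: arr=3 -> substrate=0 bound=3 product=11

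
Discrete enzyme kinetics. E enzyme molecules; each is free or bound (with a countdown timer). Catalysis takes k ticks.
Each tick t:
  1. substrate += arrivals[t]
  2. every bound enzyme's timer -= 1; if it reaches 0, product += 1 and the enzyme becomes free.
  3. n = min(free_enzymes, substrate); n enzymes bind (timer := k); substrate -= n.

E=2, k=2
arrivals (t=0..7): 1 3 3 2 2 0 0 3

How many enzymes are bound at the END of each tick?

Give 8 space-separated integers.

Answer: 1 2 2 2 2 2 2 2

Derivation:
t=0: arr=1 -> substrate=0 bound=1 product=0
t=1: arr=3 -> substrate=2 bound=2 product=0
t=2: arr=3 -> substrate=4 bound=2 product=1
t=3: arr=2 -> substrate=5 bound=2 product=2
t=4: arr=2 -> substrate=6 bound=2 product=3
t=5: arr=0 -> substrate=5 bound=2 product=4
t=6: arr=0 -> substrate=4 bound=2 product=5
t=7: arr=3 -> substrate=6 bound=2 product=6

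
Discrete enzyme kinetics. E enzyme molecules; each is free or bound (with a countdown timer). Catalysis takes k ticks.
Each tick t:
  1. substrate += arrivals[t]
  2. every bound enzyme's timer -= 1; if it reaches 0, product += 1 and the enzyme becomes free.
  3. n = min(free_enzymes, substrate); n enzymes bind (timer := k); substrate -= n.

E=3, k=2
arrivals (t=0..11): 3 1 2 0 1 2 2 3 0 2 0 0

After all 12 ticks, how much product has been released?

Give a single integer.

Answer: 15

Derivation:
t=0: arr=3 -> substrate=0 bound=3 product=0
t=1: arr=1 -> substrate=1 bound=3 product=0
t=2: arr=2 -> substrate=0 bound=3 product=3
t=3: arr=0 -> substrate=0 bound=3 product=3
t=4: arr=1 -> substrate=0 bound=1 product=6
t=5: arr=2 -> substrate=0 bound=3 product=6
t=6: arr=2 -> substrate=1 bound=3 product=7
t=7: arr=3 -> substrate=2 bound=3 product=9
t=8: arr=0 -> substrate=1 bound=3 product=10
t=9: arr=2 -> substrate=1 bound=3 product=12
t=10: arr=0 -> substrate=0 bound=3 product=13
t=11: arr=0 -> substrate=0 bound=1 product=15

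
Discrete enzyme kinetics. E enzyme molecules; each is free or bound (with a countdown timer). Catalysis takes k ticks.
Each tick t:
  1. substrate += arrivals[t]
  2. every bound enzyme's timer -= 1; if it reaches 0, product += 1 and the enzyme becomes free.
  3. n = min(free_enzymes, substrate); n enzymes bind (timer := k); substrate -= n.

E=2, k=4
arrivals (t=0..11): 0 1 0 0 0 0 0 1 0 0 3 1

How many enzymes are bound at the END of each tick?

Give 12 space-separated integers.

Answer: 0 1 1 1 1 0 0 1 1 1 2 2

Derivation:
t=0: arr=0 -> substrate=0 bound=0 product=0
t=1: arr=1 -> substrate=0 bound=1 product=0
t=2: arr=0 -> substrate=0 bound=1 product=0
t=3: arr=0 -> substrate=0 bound=1 product=0
t=4: arr=0 -> substrate=0 bound=1 product=0
t=5: arr=0 -> substrate=0 bound=0 product=1
t=6: arr=0 -> substrate=0 bound=0 product=1
t=7: arr=1 -> substrate=0 bound=1 product=1
t=8: arr=0 -> substrate=0 bound=1 product=1
t=9: arr=0 -> substrate=0 bound=1 product=1
t=10: arr=3 -> substrate=2 bound=2 product=1
t=11: arr=1 -> substrate=2 bound=2 product=2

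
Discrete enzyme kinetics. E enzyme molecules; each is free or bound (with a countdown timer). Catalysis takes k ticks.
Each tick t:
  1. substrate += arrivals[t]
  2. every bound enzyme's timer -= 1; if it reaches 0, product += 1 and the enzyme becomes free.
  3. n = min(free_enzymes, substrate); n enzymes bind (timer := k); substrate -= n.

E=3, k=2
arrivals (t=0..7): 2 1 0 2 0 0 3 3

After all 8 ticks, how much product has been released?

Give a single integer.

Answer: 5

Derivation:
t=0: arr=2 -> substrate=0 bound=2 product=0
t=1: arr=1 -> substrate=0 bound=3 product=0
t=2: arr=0 -> substrate=0 bound=1 product=2
t=3: arr=2 -> substrate=0 bound=2 product=3
t=4: arr=0 -> substrate=0 bound=2 product=3
t=5: arr=0 -> substrate=0 bound=0 product=5
t=6: arr=3 -> substrate=0 bound=3 product=5
t=7: arr=3 -> substrate=3 bound=3 product=5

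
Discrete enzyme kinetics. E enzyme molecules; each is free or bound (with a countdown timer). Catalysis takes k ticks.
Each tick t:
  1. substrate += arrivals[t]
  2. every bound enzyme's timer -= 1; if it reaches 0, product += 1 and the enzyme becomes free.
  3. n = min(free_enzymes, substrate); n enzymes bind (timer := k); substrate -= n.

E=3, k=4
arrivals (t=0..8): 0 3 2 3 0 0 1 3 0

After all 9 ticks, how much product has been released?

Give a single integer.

t=0: arr=0 -> substrate=0 bound=0 product=0
t=1: arr=3 -> substrate=0 bound=3 product=0
t=2: arr=2 -> substrate=2 bound=3 product=0
t=3: arr=3 -> substrate=5 bound=3 product=0
t=4: arr=0 -> substrate=5 bound=3 product=0
t=5: arr=0 -> substrate=2 bound=3 product=3
t=6: arr=1 -> substrate=3 bound=3 product=3
t=7: arr=3 -> substrate=6 bound=3 product=3
t=8: arr=0 -> substrate=6 bound=3 product=3

Answer: 3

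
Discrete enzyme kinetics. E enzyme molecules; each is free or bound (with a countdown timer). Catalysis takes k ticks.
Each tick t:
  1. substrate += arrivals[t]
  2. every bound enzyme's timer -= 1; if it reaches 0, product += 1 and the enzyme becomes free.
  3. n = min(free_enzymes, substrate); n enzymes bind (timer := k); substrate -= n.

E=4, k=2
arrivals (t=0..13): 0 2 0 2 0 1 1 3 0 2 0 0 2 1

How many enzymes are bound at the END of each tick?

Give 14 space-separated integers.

t=0: arr=0 -> substrate=0 bound=0 product=0
t=1: arr=2 -> substrate=0 bound=2 product=0
t=2: arr=0 -> substrate=0 bound=2 product=0
t=3: arr=2 -> substrate=0 bound=2 product=2
t=4: arr=0 -> substrate=0 bound=2 product=2
t=5: arr=1 -> substrate=0 bound=1 product=4
t=6: arr=1 -> substrate=0 bound=2 product=4
t=7: arr=3 -> substrate=0 bound=4 product=5
t=8: arr=0 -> substrate=0 bound=3 product=6
t=9: arr=2 -> substrate=0 bound=2 product=9
t=10: arr=0 -> substrate=0 bound=2 product=9
t=11: arr=0 -> substrate=0 bound=0 product=11
t=12: arr=2 -> substrate=0 bound=2 product=11
t=13: arr=1 -> substrate=0 bound=3 product=11

Answer: 0 2 2 2 2 1 2 4 3 2 2 0 2 3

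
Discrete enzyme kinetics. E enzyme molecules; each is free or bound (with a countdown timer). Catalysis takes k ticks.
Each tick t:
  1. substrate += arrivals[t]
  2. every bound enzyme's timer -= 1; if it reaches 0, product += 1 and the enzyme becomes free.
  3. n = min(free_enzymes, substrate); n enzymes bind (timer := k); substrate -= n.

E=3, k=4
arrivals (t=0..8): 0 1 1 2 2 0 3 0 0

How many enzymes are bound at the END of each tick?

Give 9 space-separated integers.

t=0: arr=0 -> substrate=0 bound=0 product=0
t=1: arr=1 -> substrate=0 bound=1 product=0
t=2: arr=1 -> substrate=0 bound=2 product=0
t=3: arr=2 -> substrate=1 bound=3 product=0
t=4: arr=2 -> substrate=3 bound=3 product=0
t=5: arr=0 -> substrate=2 bound=3 product=1
t=6: arr=3 -> substrate=4 bound=3 product=2
t=7: arr=0 -> substrate=3 bound=3 product=3
t=8: arr=0 -> substrate=3 bound=3 product=3

Answer: 0 1 2 3 3 3 3 3 3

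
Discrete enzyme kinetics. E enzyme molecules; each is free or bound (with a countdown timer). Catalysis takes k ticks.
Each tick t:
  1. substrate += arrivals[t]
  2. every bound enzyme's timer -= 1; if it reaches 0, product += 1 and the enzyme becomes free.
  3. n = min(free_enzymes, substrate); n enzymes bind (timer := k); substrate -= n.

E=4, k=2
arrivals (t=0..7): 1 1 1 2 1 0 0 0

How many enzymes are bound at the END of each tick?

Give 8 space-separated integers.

t=0: arr=1 -> substrate=0 bound=1 product=0
t=1: arr=1 -> substrate=0 bound=2 product=0
t=2: arr=1 -> substrate=0 bound=2 product=1
t=3: arr=2 -> substrate=0 bound=3 product=2
t=4: arr=1 -> substrate=0 bound=3 product=3
t=5: arr=0 -> substrate=0 bound=1 product=5
t=6: arr=0 -> substrate=0 bound=0 product=6
t=7: arr=0 -> substrate=0 bound=0 product=6

Answer: 1 2 2 3 3 1 0 0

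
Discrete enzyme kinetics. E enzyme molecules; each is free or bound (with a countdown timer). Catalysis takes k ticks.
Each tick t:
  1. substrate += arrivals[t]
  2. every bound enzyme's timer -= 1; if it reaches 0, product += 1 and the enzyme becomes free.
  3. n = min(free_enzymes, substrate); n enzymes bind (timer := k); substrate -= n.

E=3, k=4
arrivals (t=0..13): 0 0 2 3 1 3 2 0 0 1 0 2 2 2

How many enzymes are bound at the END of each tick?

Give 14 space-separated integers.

t=0: arr=0 -> substrate=0 bound=0 product=0
t=1: arr=0 -> substrate=0 bound=0 product=0
t=2: arr=2 -> substrate=0 bound=2 product=0
t=3: arr=3 -> substrate=2 bound=3 product=0
t=4: arr=1 -> substrate=3 bound=3 product=0
t=5: arr=3 -> substrate=6 bound=3 product=0
t=6: arr=2 -> substrate=6 bound=3 product=2
t=7: arr=0 -> substrate=5 bound=3 product=3
t=8: arr=0 -> substrate=5 bound=3 product=3
t=9: arr=1 -> substrate=6 bound=3 product=3
t=10: arr=0 -> substrate=4 bound=3 product=5
t=11: arr=2 -> substrate=5 bound=3 product=6
t=12: arr=2 -> substrate=7 bound=3 product=6
t=13: arr=2 -> substrate=9 bound=3 product=6

Answer: 0 0 2 3 3 3 3 3 3 3 3 3 3 3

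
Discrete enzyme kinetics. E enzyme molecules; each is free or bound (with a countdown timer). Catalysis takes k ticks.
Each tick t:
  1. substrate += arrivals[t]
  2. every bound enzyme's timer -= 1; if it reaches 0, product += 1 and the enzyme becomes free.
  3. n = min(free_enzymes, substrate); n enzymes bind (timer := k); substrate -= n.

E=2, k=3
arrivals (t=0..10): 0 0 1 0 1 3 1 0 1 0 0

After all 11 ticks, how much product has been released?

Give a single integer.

Answer: 4

Derivation:
t=0: arr=0 -> substrate=0 bound=0 product=0
t=1: arr=0 -> substrate=0 bound=0 product=0
t=2: arr=1 -> substrate=0 bound=1 product=0
t=3: arr=0 -> substrate=0 bound=1 product=0
t=4: arr=1 -> substrate=0 bound=2 product=0
t=5: arr=3 -> substrate=2 bound=2 product=1
t=6: arr=1 -> substrate=3 bound=2 product=1
t=7: arr=0 -> substrate=2 bound=2 product=2
t=8: arr=1 -> substrate=2 bound=2 product=3
t=9: arr=0 -> substrate=2 bound=2 product=3
t=10: arr=0 -> substrate=1 bound=2 product=4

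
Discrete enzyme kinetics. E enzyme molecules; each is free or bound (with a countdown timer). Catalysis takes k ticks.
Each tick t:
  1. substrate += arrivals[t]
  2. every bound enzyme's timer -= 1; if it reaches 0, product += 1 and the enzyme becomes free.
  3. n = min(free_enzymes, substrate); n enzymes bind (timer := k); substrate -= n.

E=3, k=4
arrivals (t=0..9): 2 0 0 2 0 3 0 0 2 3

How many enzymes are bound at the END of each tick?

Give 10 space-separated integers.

t=0: arr=2 -> substrate=0 bound=2 product=0
t=1: arr=0 -> substrate=0 bound=2 product=0
t=2: arr=0 -> substrate=0 bound=2 product=0
t=3: arr=2 -> substrate=1 bound=3 product=0
t=4: arr=0 -> substrate=0 bound=2 product=2
t=5: arr=3 -> substrate=2 bound=3 product=2
t=6: arr=0 -> substrate=2 bound=3 product=2
t=7: arr=0 -> substrate=1 bound=3 product=3
t=8: arr=2 -> substrate=2 bound=3 product=4
t=9: arr=3 -> substrate=4 bound=3 product=5

Answer: 2 2 2 3 2 3 3 3 3 3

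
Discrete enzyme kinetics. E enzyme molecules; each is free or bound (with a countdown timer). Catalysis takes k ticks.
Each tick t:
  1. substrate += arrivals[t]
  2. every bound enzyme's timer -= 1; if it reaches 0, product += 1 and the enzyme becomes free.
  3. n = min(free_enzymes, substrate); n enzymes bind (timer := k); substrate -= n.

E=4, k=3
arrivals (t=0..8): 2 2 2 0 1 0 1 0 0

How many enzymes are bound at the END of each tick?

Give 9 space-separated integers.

Answer: 2 4 4 4 3 3 2 1 1

Derivation:
t=0: arr=2 -> substrate=0 bound=2 product=0
t=1: arr=2 -> substrate=0 bound=4 product=0
t=2: arr=2 -> substrate=2 bound=4 product=0
t=3: arr=0 -> substrate=0 bound=4 product=2
t=4: arr=1 -> substrate=0 bound=3 product=4
t=5: arr=0 -> substrate=0 bound=3 product=4
t=6: arr=1 -> substrate=0 bound=2 product=6
t=7: arr=0 -> substrate=0 bound=1 product=7
t=8: arr=0 -> substrate=0 bound=1 product=7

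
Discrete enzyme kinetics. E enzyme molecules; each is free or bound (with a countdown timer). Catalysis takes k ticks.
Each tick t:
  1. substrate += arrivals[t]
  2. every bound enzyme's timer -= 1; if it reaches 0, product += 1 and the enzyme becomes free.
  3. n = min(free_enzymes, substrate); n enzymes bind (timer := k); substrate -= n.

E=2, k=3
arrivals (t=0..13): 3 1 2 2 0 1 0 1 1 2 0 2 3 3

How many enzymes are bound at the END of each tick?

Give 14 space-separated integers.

Answer: 2 2 2 2 2 2 2 2 2 2 2 2 2 2

Derivation:
t=0: arr=3 -> substrate=1 bound=2 product=0
t=1: arr=1 -> substrate=2 bound=2 product=0
t=2: arr=2 -> substrate=4 bound=2 product=0
t=3: arr=2 -> substrate=4 bound=2 product=2
t=4: arr=0 -> substrate=4 bound=2 product=2
t=5: arr=1 -> substrate=5 bound=2 product=2
t=6: arr=0 -> substrate=3 bound=2 product=4
t=7: arr=1 -> substrate=4 bound=2 product=4
t=8: arr=1 -> substrate=5 bound=2 product=4
t=9: arr=2 -> substrate=5 bound=2 product=6
t=10: arr=0 -> substrate=5 bound=2 product=6
t=11: arr=2 -> substrate=7 bound=2 product=6
t=12: arr=3 -> substrate=8 bound=2 product=8
t=13: arr=3 -> substrate=11 bound=2 product=8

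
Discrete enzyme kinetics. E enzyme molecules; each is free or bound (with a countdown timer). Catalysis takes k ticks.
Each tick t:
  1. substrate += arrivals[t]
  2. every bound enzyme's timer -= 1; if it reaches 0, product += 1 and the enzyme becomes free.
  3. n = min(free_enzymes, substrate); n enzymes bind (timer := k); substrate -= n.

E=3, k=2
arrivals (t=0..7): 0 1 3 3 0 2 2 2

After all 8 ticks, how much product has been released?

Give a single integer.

Answer: 7

Derivation:
t=0: arr=0 -> substrate=0 bound=0 product=0
t=1: arr=1 -> substrate=0 bound=1 product=0
t=2: arr=3 -> substrate=1 bound=3 product=0
t=3: arr=3 -> substrate=3 bound=3 product=1
t=4: arr=0 -> substrate=1 bound=3 product=3
t=5: arr=2 -> substrate=2 bound=3 product=4
t=6: arr=2 -> substrate=2 bound=3 product=6
t=7: arr=2 -> substrate=3 bound=3 product=7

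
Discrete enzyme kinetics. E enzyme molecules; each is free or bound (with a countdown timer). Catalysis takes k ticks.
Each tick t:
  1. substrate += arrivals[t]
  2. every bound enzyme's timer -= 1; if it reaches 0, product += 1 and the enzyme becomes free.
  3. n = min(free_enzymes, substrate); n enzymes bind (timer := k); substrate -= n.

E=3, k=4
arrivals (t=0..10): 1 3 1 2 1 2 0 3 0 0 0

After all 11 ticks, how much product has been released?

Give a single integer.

t=0: arr=1 -> substrate=0 bound=1 product=0
t=1: arr=3 -> substrate=1 bound=3 product=0
t=2: arr=1 -> substrate=2 bound=3 product=0
t=3: arr=2 -> substrate=4 bound=3 product=0
t=4: arr=1 -> substrate=4 bound=3 product=1
t=5: arr=2 -> substrate=4 bound=3 product=3
t=6: arr=0 -> substrate=4 bound=3 product=3
t=7: arr=3 -> substrate=7 bound=3 product=3
t=8: arr=0 -> substrate=6 bound=3 product=4
t=9: arr=0 -> substrate=4 bound=3 product=6
t=10: arr=0 -> substrate=4 bound=3 product=6

Answer: 6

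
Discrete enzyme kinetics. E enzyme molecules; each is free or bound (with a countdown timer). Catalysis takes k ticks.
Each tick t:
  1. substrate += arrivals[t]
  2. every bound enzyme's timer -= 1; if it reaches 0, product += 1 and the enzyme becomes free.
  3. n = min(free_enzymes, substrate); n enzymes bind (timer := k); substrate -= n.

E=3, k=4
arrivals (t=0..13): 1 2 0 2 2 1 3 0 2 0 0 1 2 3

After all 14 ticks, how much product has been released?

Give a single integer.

Answer: 9

Derivation:
t=0: arr=1 -> substrate=0 bound=1 product=0
t=1: arr=2 -> substrate=0 bound=3 product=0
t=2: arr=0 -> substrate=0 bound=3 product=0
t=3: arr=2 -> substrate=2 bound=3 product=0
t=4: arr=2 -> substrate=3 bound=3 product=1
t=5: arr=1 -> substrate=2 bound=3 product=3
t=6: arr=3 -> substrate=5 bound=3 product=3
t=7: arr=0 -> substrate=5 bound=3 product=3
t=8: arr=2 -> substrate=6 bound=3 product=4
t=9: arr=0 -> substrate=4 bound=3 product=6
t=10: arr=0 -> substrate=4 bound=3 product=6
t=11: arr=1 -> substrate=5 bound=3 product=6
t=12: arr=2 -> substrate=6 bound=3 product=7
t=13: arr=3 -> substrate=7 bound=3 product=9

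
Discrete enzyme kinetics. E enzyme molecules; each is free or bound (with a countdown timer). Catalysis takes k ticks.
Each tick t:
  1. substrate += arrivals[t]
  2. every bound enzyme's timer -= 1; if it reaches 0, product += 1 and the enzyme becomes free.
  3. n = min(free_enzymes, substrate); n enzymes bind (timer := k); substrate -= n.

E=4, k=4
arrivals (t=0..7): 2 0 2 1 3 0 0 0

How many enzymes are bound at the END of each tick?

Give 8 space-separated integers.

t=0: arr=2 -> substrate=0 bound=2 product=0
t=1: arr=0 -> substrate=0 bound=2 product=0
t=2: arr=2 -> substrate=0 bound=4 product=0
t=3: arr=1 -> substrate=1 bound=4 product=0
t=4: arr=3 -> substrate=2 bound=4 product=2
t=5: arr=0 -> substrate=2 bound=4 product=2
t=6: arr=0 -> substrate=0 bound=4 product=4
t=7: arr=0 -> substrate=0 bound=4 product=4

Answer: 2 2 4 4 4 4 4 4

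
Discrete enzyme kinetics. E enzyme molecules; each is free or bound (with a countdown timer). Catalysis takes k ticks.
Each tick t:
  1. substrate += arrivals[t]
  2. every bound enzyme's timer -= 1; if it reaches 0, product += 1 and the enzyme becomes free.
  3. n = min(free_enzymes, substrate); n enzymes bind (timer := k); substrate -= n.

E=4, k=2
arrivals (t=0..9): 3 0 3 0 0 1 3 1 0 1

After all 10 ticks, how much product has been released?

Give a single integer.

Answer: 11

Derivation:
t=0: arr=3 -> substrate=0 bound=3 product=0
t=1: arr=0 -> substrate=0 bound=3 product=0
t=2: arr=3 -> substrate=0 bound=3 product=3
t=3: arr=0 -> substrate=0 bound=3 product=3
t=4: arr=0 -> substrate=0 bound=0 product=6
t=5: arr=1 -> substrate=0 bound=1 product=6
t=6: arr=3 -> substrate=0 bound=4 product=6
t=7: arr=1 -> substrate=0 bound=4 product=7
t=8: arr=0 -> substrate=0 bound=1 product=10
t=9: arr=1 -> substrate=0 bound=1 product=11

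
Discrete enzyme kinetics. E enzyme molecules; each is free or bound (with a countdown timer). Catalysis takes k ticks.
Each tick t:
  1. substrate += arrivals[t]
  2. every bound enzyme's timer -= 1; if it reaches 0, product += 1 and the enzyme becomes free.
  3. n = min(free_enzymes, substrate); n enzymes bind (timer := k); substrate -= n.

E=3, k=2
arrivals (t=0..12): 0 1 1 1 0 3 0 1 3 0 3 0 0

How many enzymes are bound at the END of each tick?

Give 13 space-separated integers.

Answer: 0 1 2 2 1 3 3 1 3 3 3 3 1

Derivation:
t=0: arr=0 -> substrate=0 bound=0 product=0
t=1: arr=1 -> substrate=0 bound=1 product=0
t=2: arr=1 -> substrate=0 bound=2 product=0
t=3: arr=1 -> substrate=0 bound=2 product=1
t=4: arr=0 -> substrate=0 bound=1 product=2
t=5: arr=3 -> substrate=0 bound=3 product=3
t=6: arr=0 -> substrate=0 bound=3 product=3
t=7: arr=1 -> substrate=0 bound=1 product=6
t=8: arr=3 -> substrate=1 bound=3 product=6
t=9: arr=0 -> substrate=0 bound=3 product=7
t=10: arr=3 -> substrate=1 bound=3 product=9
t=11: arr=0 -> substrate=0 bound=3 product=10
t=12: arr=0 -> substrate=0 bound=1 product=12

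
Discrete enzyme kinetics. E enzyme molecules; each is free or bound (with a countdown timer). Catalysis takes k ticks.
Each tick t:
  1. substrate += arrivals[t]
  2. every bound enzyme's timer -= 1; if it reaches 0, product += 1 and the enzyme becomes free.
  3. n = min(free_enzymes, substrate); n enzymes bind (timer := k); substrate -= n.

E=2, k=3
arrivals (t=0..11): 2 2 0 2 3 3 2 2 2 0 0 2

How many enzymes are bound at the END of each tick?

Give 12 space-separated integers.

Answer: 2 2 2 2 2 2 2 2 2 2 2 2

Derivation:
t=0: arr=2 -> substrate=0 bound=2 product=0
t=1: arr=2 -> substrate=2 bound=2 product=0
t=2: arr=0 -> substrate=2 bound=2 product=0
t=3: arr=2 -> substrate=2 bound=2 product=2
t=4: arr=3 -> substrate=5 bound=2 product=2
t=5: arr=3 -> substrate=8 bound=2 product=2
t=6: arr=2 -> substrate=8 bound=2 product=4
t=7: arr=2 -> substrate=10 bound=2 product=4
t=8: arr=2 -> substrate=12 bound=2 product=4
t=9: arr=0 -> substrate=10 bound=2 product=6
t=10: arr=0 -> substrate=10 bound=2 product=6
t=11: arr=2 -> substrate=12 bound=2 product=6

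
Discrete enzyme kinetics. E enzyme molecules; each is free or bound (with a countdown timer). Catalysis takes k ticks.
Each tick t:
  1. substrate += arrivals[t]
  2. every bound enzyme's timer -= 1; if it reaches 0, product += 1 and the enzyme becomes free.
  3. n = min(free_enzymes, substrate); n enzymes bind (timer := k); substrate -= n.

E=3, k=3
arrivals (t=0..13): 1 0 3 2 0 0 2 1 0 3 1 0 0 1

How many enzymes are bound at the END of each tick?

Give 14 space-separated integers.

Answer: 1 1 3 3 3 3 3 3 3 3 3 3 3 3

Derivation:
t=0: arr=1 -> substrate=0 bound=1 product=0
t=1: arr=0 -> substrate=0 bound=1 product=0
t=2: arr=3 -> substrate=1 bound=3 product=0
t=3: arr=2 -> substrate=2 bound=3 product=1
t=4: arr=0 -> substrate=2 bound=3 product=1
t=5: arr=0 -> substrate=0 bound=3 product=3
t=6: arr=2 -> substrate=1 bound=3 product=4
t=7: arr=1 -> substrate=2 bound=3 product=4
t=8: arr=0 -> substrate=0 bound=3 product=6
t=9: arr=3 -> substrate=2 bound=3 product=7
t=10: arr=1 -> substrate=3 bound=3 product=7
t=11: arr=0 -> substrate=1 bound=3 product=9
t=12: arr=0 -> substrate=0 bound=3 product=10
t=13: arr=1 -> substrate=1 bound=3 product=10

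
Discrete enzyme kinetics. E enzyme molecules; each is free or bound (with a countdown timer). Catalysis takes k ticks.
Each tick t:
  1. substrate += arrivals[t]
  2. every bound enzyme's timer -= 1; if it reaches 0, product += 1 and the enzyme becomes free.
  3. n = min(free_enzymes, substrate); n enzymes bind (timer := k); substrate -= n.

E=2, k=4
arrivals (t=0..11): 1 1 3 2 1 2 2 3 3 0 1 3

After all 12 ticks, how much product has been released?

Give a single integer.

t=0: arr=1 -> substrate=0 bound=1 product=0
t=1: arr=1 -> substrate=0 bound=2 product=0
t=2: arr=3 -> substrate=3 bound=2 product=0
t=3: arr=2 -> substrate=5 bound=2 product=0
t=4: arr=1 -> substrate=5 bound=2 product=1
t=5: arr=2 -> substrate=6 bound=2 product=2
t=6: arr=2 -> substrate=8 bound=2 product=2
t=7: arr=3 -> substrate=11 bound=2 product=2
t=8: arr=3 -> substrate=13 bound=2 product=3
t=9: arr=0 -> substrate=12 bound=2 product=4
t=10: arr=1 -> substrate=13 bound=2 product=4
t=11: arr=3 -> substrate=16 bound=2 product=4

Answer: 4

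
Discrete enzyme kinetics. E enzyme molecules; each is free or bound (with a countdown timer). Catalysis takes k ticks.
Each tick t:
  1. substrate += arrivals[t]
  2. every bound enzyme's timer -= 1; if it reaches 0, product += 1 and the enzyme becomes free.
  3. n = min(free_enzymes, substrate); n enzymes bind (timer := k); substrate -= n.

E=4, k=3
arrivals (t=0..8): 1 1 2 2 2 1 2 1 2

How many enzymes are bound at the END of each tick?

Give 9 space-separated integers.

Answer: 1 2 4 4 4 4 4 4 4

Derivation:
t=0: arr=1 -> substrate=0 bound=1 product=0
t=1: arr=1 -> substrate=0 bound=2 product=0
t=2: arr=2 -> substrate=0 bound=4 product=0
t=3: arr=2 -> substrate=1 bound=4 product=1
t=4: arr=2 -> substrate=2 bound=4 product=2
t=5: arr=1 -> substrate=1 bound=4 product=4
t=6: arr=2 -> substrate=2 bound=4 product=5
t=7: arr=1 -> substrate=2 bound=4 product=6
t=8: arr=2 -> substrate=2 bound=4 product=8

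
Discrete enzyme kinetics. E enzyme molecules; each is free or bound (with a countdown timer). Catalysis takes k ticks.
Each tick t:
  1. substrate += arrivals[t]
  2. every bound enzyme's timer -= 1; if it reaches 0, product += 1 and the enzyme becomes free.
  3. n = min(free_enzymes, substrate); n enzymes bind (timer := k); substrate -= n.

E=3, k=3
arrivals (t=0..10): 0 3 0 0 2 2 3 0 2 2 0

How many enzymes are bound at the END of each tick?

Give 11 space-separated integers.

Answer: 0 3 3 3 2 3 3 3 3 3 3

Derivation:
t=0: arr=0 -> substrate=0 bound=0 product=0
t=1: arr=3 -> substrate=0 bound=3 product=0
t=2: arr=0 -> substrate=0 bound=3 product=0
t=3: arr=0 -> substrate=0 bound=3 product=0
t=4: arr=2 -> substrate=0 bound=2 product=3
t=5: arr=2 -> substrate=1 bound=3 product=3
t=6: arr=3 -> substrate=4 bound=3 product=3
t=7: arr=0 -> substrate=2 bound=3 product=5
t=8: arr=2 -> substrate=3 bound=3 product=6
t=9: arr=2 -> substrate=5 bound=3 product=6
t=10: arr=0 -> substrate=3 bound=3 product=8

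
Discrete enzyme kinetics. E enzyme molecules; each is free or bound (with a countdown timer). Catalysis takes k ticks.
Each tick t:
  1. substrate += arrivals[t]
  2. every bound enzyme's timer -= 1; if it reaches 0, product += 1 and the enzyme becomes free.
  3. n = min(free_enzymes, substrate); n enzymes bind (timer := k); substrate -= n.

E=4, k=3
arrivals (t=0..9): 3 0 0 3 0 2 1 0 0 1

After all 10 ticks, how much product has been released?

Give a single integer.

t=0: arr=3 -> substrate=0 bound=3 product=0
t=1: arr=0 -> substrate=0 bound=3 product=0
t=2: arr=0 -> substrate=0 bound=3 product=0
t=3: arr=3 -> substrate=0 bound=3 product=3
t=4: arr=0 -> substrate=0 bound=3 product=3
t=5: arr=2 -> substrate=1 bound=4 product=3
t=6: arr=1 -> substrate=0 bound=3 product=6
t=7: arr=0 -> substrate=0 bound=3 product=6
t=8: arr=0 -> substrate=0 bound=2 product=7
t=9: arr=1 -> substrate=0 bound=1 product=9

Answer: 9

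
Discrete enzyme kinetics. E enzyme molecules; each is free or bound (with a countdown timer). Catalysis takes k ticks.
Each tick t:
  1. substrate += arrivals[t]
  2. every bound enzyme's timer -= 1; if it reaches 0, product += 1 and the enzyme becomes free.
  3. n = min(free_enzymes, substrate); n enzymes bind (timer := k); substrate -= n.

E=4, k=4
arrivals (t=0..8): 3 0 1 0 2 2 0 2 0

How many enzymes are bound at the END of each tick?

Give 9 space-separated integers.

Answer: 3 3 4 4 3 4 4 4 4

Derivation:
t=0: arr=3 -> substrate=0 bound=3 product=0
t=1: arr=0 -> substrate=0 bound=3 product=0
t=2: arr=1 -> substrate=0 bound=4 product=0
t=3: arr=0 -> substrate=0 bound=4 product=0
t=4: arr=2 -> substrate=0 bound=3 product=3
t=5: arr=2 -> substrate=1 bound=4 product=3
t=6: arr=0 -> substrate=0 bound=4 product=4
t=7: arr=2 -> substrate=2 bound=4 product=4
t=8: arr=0 -> substrate=0 bound=4 product=6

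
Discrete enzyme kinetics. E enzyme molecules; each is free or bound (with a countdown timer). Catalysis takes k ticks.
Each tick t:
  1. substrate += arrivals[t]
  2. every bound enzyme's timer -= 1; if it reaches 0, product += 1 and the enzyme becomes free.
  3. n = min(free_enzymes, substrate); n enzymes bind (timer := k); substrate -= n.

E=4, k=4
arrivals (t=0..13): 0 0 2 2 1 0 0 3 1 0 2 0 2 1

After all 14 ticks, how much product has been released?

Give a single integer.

Answer: 8

Derivation:
t=0: arr=0 -> substrate=0 bound=0 product=0
t=1: arr=0 -> substrate=0 bound=0 product=0
t=2: arr=2 -> substrate=0 bound=2 product=0
t=3: arr=2 -> substrate=0 bound=4 product=0
t=4: arr=1 -> substrate=1 bound=4 product=0
t=5: arr=0 -> substrate=1 bound=4 product=0
t=6: arr=0 -> substrate=0 bound=3 product=2
t=7: arr=3 -> substrate=0 bound=4 product=4
t=8: arr=1 -> substrate=1 bound=4 product=4
t=9: arr=0 -> substrate=1 bound=4 product=4
t=10: arr=2 -> substrate=2 bound=4 product=5
t=11: arr=0 -> substrate=0 bound=3 product=8
t=12: arr=2 -> substrate=1 bound=4 product=8
t=13: arr=1 -> substrate=2 bound=4 product=8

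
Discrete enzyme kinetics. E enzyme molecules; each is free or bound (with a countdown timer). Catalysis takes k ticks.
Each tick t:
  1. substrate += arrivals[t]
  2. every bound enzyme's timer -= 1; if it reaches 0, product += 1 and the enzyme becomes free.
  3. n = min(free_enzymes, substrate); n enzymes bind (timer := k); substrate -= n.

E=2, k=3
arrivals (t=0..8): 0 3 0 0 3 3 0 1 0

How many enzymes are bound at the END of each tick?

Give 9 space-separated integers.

Answer: 0 2 2 2 2 2 2 2 2

Derivation:
t=0: arr=0 -> substrate=0 bound=0 product=0
t=1: arr=3 -> substrate=1 bound=2 product=0
t=2: arr=0 -> substrate=1 bound=2 product=0
t=3: arr=0 -> substrate=1 bound=2 product=0
t=4: arr=3 -> substrate=2 bound=2 product=2
t=5: arr=3 -> substrate=5 bound=2 product=2
t=6: arr=0 -> substrate=5 bound=2 product=2
t=7: arr=1 -> substrate=4 bound=2 product=4
t=8: arr=0 -> substrate=4 bound=2 product=4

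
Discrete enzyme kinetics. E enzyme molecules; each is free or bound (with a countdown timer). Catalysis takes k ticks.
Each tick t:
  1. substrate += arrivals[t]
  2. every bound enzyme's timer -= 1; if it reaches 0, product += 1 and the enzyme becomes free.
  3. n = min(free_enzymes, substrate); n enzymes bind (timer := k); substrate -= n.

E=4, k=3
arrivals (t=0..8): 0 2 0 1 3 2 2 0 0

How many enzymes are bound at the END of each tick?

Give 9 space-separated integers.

t=0: arr=0 -> substrate=0 bound=0 product=0
t=1: arr=2 -> substrate=0 bound=2 product=0
t=2: arr=0 -> substrate=0 bound=2 product=0
t=3: arr=1 -> substrate=0 bound=3 product=0
t=4: arr=3 -> substrate=0 bound=4 product=2
t=5: arr=2 -> substrate=2 bound=4 product=2
t=6: arr=2 -> substrate=3 bound=4 product=3
t=7: arr=0 -> substrate=0 bound=4 product=6
t=8: arr=0 -> substrate=0 bound=4 product=6

Answer: 0 2 2 3 4 4 4 4 4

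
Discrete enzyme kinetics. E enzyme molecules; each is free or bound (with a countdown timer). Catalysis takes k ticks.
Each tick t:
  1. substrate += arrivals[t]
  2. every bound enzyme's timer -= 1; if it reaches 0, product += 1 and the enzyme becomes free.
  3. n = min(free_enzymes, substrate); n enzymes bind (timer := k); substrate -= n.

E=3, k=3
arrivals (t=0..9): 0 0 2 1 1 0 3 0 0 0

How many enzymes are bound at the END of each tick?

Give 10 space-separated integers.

t=0: arr=0 -> substrate=0 bound=0 product=0
t=1: arr=0 -> substrate=0 bound=0 product=0
t=2: arr=2 -> substrate=0 bound=2 product=0
t=3: arr=1 -> substrate=0 bound=3 product=0
t=4: arr=1 -> substrate=1 bound=3 product=0
t=5: arr=0 -> substrate=0 bound=2 product=2
t=6: arr=3 -> substrate=1 bound=3 product=3
t=7: arr=0 -> substrate=1 bound=3 product=3
t=8: arr=0 -> substrate=0 bound=3 product=4
t=9: arr=0 -> substrate=0 bound=1 product=6

Answer: 0 0 2 3 3 2 3 3 3 1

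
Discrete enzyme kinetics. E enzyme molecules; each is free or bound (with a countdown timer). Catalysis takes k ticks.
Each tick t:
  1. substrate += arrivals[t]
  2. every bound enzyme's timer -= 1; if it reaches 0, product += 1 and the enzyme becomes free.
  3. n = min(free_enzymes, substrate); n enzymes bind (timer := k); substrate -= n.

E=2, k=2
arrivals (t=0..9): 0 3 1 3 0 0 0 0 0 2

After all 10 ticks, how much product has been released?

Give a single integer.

Answer: 7

Derivation:
t=0: arr=0 -> substrate=0 bound=0 product=0
t=1: arr=3 -> substrate=1 bound=2 product=0
t=2: arr=1 -> substrate=2 bound=2 product=0
t=3: arr=3 -> substrate=3 bound=2 product=2
t=4: arr=0 -> substrate=3 bound=2 product=2
t=5: arr=0 -> substrate=1 bound=2 product=4
t=6: arr=0 -> substrate=1 bound=2 product=4
t=7: arr=0 -> substrate=0 bound=1 product=6
t=8: arr=0 -> substrate=0 bound=1 product=6
t=9: arr=2 -> substrate=0 bound=2 product=7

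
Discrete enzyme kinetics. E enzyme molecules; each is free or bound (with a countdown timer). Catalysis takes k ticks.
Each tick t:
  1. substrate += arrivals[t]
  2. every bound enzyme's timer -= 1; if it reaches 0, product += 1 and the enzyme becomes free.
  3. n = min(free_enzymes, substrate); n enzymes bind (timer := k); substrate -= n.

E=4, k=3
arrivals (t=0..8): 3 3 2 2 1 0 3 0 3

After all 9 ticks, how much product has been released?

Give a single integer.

Answer: 8

Derivation:
t=0: arr=3 -> substrate=0 bound=3 product=0
t=1: arr=3 -> substrate=2 bound=4 product=0
t=2: arr=2 -> substrate=4 bound=4 product=0
t=3: arr=2 -> substrate=3 bound=4 product=3
t=4: arr=1 -> substrate=3 bound=4 product=4
t=5: arr=0 -> substrate=3 bound=4 product=4
t=6: arr=3 -> substrate=3 bound=4 product=7
t=7: arr=0 -> substrate=2 bound=4 product=8
t=8: arr=3 -> substrate=5 bound=4 product=8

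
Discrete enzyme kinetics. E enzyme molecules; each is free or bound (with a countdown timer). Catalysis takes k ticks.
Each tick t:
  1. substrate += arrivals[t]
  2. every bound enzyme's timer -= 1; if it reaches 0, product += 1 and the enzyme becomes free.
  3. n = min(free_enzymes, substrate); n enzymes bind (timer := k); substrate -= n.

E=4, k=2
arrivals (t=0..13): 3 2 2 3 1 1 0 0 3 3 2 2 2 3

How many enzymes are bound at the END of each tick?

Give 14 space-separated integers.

Answer: 3 4 4 4 4 4 1 0 3 4 4 4 4 4

Derivation:
t=0: arr=3 -> substrate=0 bound=3 product=0
t=1: arr=2 -> substrate=1 bound=4 product=0
t=2: arr=2 -> substrate=0 bound=4 product=3
t=3: arr=3 -> substrate=2 bound=4 product=4
t=4: arr=1 -> substrate=0 bound=4 product=7
t=5: arr=1 -> substrate=0 bound=4 product=8
t=6: arr=0 -> substrate=0 bound=1 product=11
t=7: arr=0 -> substrate=0 bound=0 product=12
t=8: arr=3 -> substrate=0 bound=3 product=12
t=9: arr=3 -> substrate=2 bound=4 product=12
t=10: arr=2 -> substrate=1 bound=4 product=15
t=11: arr=2 -> substrate=2 bound=4 product=16
t=12: arr=2 -> substrate=1 bound=4 product=19
t=13: arr=3 -> substrate=3 bound=4 product=20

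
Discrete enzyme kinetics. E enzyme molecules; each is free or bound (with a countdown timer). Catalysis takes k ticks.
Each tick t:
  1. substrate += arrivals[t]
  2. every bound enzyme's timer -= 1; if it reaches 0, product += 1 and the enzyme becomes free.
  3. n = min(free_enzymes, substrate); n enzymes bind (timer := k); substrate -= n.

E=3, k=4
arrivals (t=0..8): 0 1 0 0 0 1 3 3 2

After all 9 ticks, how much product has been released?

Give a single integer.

t=0: arr=0 -> substrate=0 bound=0 product=0
t=1: arr=1 -> substrate=0 bound=1 product=0
t=2: arr=0 -> substrate=0 bound=1 product=0
t=3: arr=0 -> substrate=0 bound=1 product=0
t=4: arr=0 -> substrate=0 bound=1 product=0
t=5: arr=1 -> substrate=0 bound=1 product=1
t=6: arr=3 -> substrate=1 bound=3 product=1
t=7: arr=3 -> substrate=4 bound=3 product=1
t=8: arr=2 -> substrate=6 bound=3 product=1

Answer: 1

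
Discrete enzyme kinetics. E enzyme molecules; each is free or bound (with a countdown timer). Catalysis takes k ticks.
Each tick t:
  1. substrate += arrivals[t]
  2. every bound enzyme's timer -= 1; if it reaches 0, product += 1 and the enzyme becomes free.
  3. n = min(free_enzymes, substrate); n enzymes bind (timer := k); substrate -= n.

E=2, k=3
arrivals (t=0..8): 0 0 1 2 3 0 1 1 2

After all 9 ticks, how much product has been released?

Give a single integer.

Answer: 3

Derivation:
t=0: arr=0 -> substrate=0 bound=0 product=0
t=1: arr=0 -> substrate=0 bound=0 product=0
t=2: arr=1 -> substrate=0 bound=1 product=0
t=3: arr=2 -> substrate=1 bound=2 product=0
t=4: arr=3 -> substrate=4 bound=2 product=0
t=5: arr=0 -> substrate=3 bound=2 product=1
t=6: arr=1 -> substrate=3 bound=2 product=2
t=7: arr=1 -> substrate=4 bound=2 product=2
t=8: arr=2 -> substrate=5 bound=2 product=3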